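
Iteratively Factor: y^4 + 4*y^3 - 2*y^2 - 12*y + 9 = (y - 1)*(y^3 + 5*y^2 + 3*y - 9) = (y - 1)*(y + 3)*(y^2 + 2*y - 3) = (y - 1)^2*(y + 3)*(y + 3)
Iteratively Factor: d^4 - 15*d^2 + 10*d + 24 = (d - 2)*(d^3 + 2*d^2 - 11*d - 12) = (d - 2)*(d + 1)*(d^2 + d - 12) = (d - 3)*(d - 2)*(d + 1)*(d + 4)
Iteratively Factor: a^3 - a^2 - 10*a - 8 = (a + 2)*(a^2 - 3*a - 4) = (a + 1)*(a + 2)*(a - 4)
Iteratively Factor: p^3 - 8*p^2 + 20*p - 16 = (p - 2)*(p^2 - 6*p + 8) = (p - 2)^2*(p - 4)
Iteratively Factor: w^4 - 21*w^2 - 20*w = (w)*(w^3 - 21*w - 20) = w*(w + 1)*(w^2 - w - 20) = w*(w - 5)*(w + 1)*(w + 4)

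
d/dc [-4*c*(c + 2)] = -8*c - 8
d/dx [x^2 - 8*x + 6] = 2*x - 8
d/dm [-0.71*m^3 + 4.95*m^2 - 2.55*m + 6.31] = -2.13*m^2 + 9.9*m - 2.55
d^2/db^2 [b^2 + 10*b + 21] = 2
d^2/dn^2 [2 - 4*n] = 0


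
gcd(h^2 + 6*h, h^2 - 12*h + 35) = 1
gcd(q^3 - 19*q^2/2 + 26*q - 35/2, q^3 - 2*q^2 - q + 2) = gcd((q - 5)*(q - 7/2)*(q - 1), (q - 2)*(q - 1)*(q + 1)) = q - 1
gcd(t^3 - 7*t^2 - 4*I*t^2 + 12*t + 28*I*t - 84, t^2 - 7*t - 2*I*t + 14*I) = t - 7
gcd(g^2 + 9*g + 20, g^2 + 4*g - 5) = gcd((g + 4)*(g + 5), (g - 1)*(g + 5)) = g + 5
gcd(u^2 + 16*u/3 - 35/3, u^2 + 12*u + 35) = u + 7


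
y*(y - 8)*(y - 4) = y^3 - 12*y^2 + 32*y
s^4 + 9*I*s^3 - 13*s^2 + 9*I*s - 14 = (s - I)*(s + I)*(s + 2*I)*(s + 7*I)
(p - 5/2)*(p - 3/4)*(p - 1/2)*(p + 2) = p^4 - 7*p^3/4 - 4*p^2 + 97*p/16 - 15/8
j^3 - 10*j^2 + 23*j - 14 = (j - 7)*(j - 2)*(j - 1)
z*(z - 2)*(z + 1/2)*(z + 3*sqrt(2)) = z^4 - 3*z^3/2 + 3*sqrt(2)*z^3 - 9*sqrt(2)*z^2/2 - z^2 - 3*sqrt(2)*z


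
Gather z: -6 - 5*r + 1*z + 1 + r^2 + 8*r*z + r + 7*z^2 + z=r^2 - 4*r + 7*z^2 + z*(8*r + 2) - 5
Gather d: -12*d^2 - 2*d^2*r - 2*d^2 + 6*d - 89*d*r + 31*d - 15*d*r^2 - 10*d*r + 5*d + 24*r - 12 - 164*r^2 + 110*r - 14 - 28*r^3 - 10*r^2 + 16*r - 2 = d^2*(-2*r - 14) + d*(-15*r^2 - 99*r + 42) - 28*r^3 - 174*r^2 + 150*r - 28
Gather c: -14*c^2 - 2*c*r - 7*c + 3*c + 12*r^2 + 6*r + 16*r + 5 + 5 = -14*c^2 + c*(-2*r - 4) + 12*r^2 + 22*r + 10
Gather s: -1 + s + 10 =s + 9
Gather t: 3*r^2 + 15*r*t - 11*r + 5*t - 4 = 3*r^2 - 11*r + t*(15*r + 5) - 4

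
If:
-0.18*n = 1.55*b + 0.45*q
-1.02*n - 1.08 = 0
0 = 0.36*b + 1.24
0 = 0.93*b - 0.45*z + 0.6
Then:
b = -3.44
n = -1.06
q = 12.29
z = -5.79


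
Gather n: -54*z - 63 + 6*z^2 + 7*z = 6*z^2 - 47*z - 63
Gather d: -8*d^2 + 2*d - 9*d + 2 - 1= -8*d^2 - 7*d + 1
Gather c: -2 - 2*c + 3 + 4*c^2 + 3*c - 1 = 4*c^2 + c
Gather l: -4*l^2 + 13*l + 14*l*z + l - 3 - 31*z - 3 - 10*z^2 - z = -4*l^2 + l*(14*z + 14) - 10*z^2 - 32*z - 6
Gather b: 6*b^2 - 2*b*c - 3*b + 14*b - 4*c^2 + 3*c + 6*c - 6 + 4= 6*b^2 + b*(11 - 2*c) - 4*c^2 + 9*c - 2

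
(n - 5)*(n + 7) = n^2 + 2*n - 35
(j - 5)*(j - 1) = j^2 - 6*j + 5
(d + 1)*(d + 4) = d^2 + 5*d + 4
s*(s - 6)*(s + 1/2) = s^3 - 11*s^2/2 - 3*s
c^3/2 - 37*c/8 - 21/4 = (c/2 + 1)*(c - 7/2)*(c + 3/2)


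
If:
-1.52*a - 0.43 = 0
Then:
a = -0.28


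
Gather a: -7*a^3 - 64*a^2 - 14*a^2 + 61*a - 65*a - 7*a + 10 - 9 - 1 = -7*a^3 - 78*a^2 - 11*a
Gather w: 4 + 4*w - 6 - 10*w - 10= -6*w - 12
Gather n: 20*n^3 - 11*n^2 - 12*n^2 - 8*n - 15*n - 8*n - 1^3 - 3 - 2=20*n^3 - 23*n^2 - 31*n - 6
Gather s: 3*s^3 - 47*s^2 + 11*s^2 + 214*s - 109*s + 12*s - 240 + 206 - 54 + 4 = 3*s^3 - 36*s^2 + 117*s - 84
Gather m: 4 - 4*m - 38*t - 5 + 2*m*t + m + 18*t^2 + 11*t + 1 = m*(2*t - 3) + 18*t^2 - 27*t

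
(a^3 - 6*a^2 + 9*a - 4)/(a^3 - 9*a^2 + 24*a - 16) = (a - 1)/(a - 4)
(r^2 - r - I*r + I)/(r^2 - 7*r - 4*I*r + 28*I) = (r^2 - r - I*r + I)/(r^2 - 7*r - 4*I*r + 28*I)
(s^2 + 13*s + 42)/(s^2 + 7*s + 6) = (s + 7)/(s + 1)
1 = 1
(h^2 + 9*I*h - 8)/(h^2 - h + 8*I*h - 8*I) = (h + I)/(h - 1)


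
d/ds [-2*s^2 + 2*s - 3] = 2 - 4*s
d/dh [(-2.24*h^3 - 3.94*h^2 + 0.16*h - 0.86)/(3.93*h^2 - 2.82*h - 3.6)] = (-8.8032*h^4 + 12.6336*h^3 + 34.674*h^2 + 35.1276*h - 3.0012)/(15.4449*h^4 - 22.1652*h^3 - 20.3436*h^2 + 20.304*h + 12.96)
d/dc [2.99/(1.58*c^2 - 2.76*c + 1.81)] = (8.2524 - 9.4484*c)/(1.58*c^2 - 2.76*c + 1.81)^2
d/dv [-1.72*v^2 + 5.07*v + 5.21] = 5.07 - 3.44*v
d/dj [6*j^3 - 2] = 18*j^2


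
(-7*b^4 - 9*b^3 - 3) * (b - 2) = -7*b^5 + 5*b^4 + 18*b^3 - 3*b + 6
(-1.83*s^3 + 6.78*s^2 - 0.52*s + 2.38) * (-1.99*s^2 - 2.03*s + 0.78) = 3.6417*s^5 - 9.7773*s^4 - 14.156*s^3 + 1.6078*s^2 - 5.237*s + 1.8564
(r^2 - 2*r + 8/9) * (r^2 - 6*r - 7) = r^4 - 8*r^3 + 53*r^2/9 + 26*r/3 - 56/9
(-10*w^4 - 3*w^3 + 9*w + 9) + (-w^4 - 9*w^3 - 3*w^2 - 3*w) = -11*w^4 - 12*w^3 - 3*w^2 + 6*w + 9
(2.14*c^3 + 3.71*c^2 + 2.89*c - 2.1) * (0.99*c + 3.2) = 2.1186*c^4 + 10.5209*c^3 + 14.7331*c^2 + 7.169*c - 6.72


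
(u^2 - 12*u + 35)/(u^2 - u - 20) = (u - 7)/(u + 4)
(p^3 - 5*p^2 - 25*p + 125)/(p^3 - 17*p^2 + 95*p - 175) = (p + 5)/(p - 7)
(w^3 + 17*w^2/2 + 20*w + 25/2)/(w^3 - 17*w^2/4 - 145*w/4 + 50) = 2*(2*w^2 + 7*w + 5)/(4*w^2 - 37*w + 40)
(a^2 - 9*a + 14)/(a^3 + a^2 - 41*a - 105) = (a - 2)/(a^2 + 8*a + 15)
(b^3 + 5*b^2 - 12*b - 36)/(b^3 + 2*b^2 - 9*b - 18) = (b + 6)/(b + 3)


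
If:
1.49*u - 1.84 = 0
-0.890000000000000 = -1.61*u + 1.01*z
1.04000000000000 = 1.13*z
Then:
No Solution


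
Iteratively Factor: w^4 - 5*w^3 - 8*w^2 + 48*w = (w - 4)*(w^3 - w^2 - 12*w) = (w - 4)^2*(w^2 + 3*w) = (w - 4)^2*(w + 3)*(w)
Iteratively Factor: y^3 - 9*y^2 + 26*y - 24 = (y - 4)*(y^2 - 5*y + 6) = (y - 4)*(y - 2)*(y - 3)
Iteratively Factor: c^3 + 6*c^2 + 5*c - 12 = (c + 3)*(c^2 + 3*c - 4) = (c - 1)*(c + 3)*(c + 4)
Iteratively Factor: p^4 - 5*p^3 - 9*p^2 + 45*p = (p + 3)*(p^3 - 8*p^2 + 15*p) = (p - 5)*(p + 3)*(p^2 - 3*p) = (p - 5)*(p - 3)*(p + 3)*(p)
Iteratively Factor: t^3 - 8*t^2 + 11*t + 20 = (t + 1)*(t^2 - 9*t + 20) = (t - 4)*(t + 1)*(t - 5)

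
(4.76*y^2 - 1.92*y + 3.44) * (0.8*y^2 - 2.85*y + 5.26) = 3.808*y^4 - 15.102*y^3 + 33.2616*y^2 - 19.9032*y + 18.0944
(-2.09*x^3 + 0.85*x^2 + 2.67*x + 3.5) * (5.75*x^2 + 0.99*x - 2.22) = -12.0175*x^5 + 2.8184*x^4 + 20.8338*x^3 + 20.8813*x^2 - 2.4624*x - 7.77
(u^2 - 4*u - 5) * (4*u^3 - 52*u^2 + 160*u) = 4*u^5 - 68*u^4 + 348*u^3 - 380*u^2 - 800*u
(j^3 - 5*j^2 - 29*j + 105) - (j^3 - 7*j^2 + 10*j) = 2*j^2 - 39*j + 105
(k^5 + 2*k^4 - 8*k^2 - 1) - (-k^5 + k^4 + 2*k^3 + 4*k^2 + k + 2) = 2*k^5 + k^4 - 2*k^3 - 12*k^2 - k - 3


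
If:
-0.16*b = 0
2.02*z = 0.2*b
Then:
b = 0.00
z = 0.00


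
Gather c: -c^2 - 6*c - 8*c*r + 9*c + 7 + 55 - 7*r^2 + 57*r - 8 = -c^2 + c*(3 - 8*r) - 7*r^2 + 57*r + 54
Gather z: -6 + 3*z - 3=3*z - 9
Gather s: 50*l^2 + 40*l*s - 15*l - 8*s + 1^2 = 50*l^2 - 15*l + s*(40*l - 8) + 1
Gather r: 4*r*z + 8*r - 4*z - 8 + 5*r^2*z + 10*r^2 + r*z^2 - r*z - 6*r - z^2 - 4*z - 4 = r^2*(5*z + 10) + r*(z^2 + 3*z + 2) - z^2 - 8*z - 12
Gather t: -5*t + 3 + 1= 4 - 5*t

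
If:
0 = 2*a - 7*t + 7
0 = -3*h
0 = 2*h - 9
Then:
No Solution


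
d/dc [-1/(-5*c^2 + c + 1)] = (1 - 10*c)/(-5*c^2 + c + 1)^2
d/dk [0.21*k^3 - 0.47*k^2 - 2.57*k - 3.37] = 0.63*k^2 - 0.94*k - 2.57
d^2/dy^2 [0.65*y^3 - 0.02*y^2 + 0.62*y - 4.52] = 3.9*y - 0.04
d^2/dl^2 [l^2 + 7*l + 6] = 2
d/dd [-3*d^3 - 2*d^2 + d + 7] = -9*d^2 - 4*d + 1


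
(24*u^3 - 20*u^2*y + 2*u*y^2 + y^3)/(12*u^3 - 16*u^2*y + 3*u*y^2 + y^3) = (-2*u + y)/(-u + y)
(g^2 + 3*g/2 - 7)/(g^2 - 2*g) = (g + 7/2)/g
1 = 1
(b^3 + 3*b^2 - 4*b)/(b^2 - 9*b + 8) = b*(b + 4)/(b - 8)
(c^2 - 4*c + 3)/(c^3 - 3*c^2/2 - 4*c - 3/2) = 2*(c - 1)/(2*c^2 + 3*c + 1)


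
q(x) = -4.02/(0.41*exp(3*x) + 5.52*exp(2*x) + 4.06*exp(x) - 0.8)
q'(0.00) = 0.78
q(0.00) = -0.44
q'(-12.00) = 0.00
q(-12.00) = 5.03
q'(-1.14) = 8.56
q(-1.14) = -3.73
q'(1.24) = 0.09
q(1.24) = -0.04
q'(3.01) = 0.00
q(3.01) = -0.00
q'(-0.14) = 0.99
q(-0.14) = -0.56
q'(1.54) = 0.05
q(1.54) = -0.02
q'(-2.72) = 4.91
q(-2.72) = 7.91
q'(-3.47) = 1.23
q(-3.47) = 6.02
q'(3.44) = 0.00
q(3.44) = -0.00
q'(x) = -4.02*(-1.23*exp(3*x) - 11.04*exp(2*x) - 4.06*exp(x))/(0.41*exp(3*x) + 5.52*exp(2*x) + 4.06*exp(x) - 0.8)^2 = (4.9446*exp(2*x) + 44.3808*exp(x) + 16.3212)*exp(x)/(0.41*exp(3*x) + 5.52*exp(2*x) + 4.06*exp(x) - 0.8)^2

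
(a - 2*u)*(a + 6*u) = a^2 + 4*a*u - 12*u^2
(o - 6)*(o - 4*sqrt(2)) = o^2 - 6*o - 4*sqrt(2)*o + 24*sqrt(2)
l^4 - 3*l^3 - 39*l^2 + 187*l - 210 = (l - 5)*(l - 3)*(l - 2)*(l + 7)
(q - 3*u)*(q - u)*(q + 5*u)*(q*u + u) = q^4*u + q^3*u^2 + q^3*u - 17*q^2*u^3 + q^2*u^2 + 15*q*u^4 - 17*q*u^3 + 15*u^4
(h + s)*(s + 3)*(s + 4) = h*s^2 + 7*h*s + 12*h + s^3 + 7*s^2 + 12*s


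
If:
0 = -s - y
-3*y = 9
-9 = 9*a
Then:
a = -1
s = 3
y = -3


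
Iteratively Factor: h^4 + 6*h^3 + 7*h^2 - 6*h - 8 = (h - 1)*(h^3 + 7*h^2 + 14*h + 8) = (h - 1)*(h + 4)*(h^2 + 3*h + 2) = (h - 1)*(h + 2)*(h + 4)*(h + 1)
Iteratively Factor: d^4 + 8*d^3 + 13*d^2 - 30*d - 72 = (d + 3)*(d^3 + 5*d^2 - 2*d - 24) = (d + 3)^2*(d^2 + 2*d - 8) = (d + 3)^2*(d + 4)*(d - 2)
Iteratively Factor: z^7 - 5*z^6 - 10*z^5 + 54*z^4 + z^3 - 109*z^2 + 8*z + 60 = (z + 3)*(z^6 - 8*z^5 + 14*z^4 + 12*z^3 - 35*z^2 - 4*z + 20) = (z + 1)*(z + 3)*(z^5 - 9*z^4 + 23*z^3 - 11*z^2 - 24*z + 20) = (z - 2)*(z + 1)*(z + 3)*(z^4 - 7*z^3 + 9*z^2 + 7*z - 10) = (z - 2)*(z - 1)*(z + 1)*(z + 3)*(z^3 - 6*z^2 + 3*z + 10) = (z - 5)*(z - 2)*(z - 1)*(z + 1)*(z + 3)*(z^2 - z - 2) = (z - 5)*(z - 2)^2*(z - 1)*(z + 1)*(z + 3)*(z + 1)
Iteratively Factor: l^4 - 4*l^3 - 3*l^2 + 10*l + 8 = (l - 4)*(l^3 - 3*l - 2) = (l - 4)*(l + 1)*(l^2 - l - 2) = (l - 4)*(l + 1)^2*(l - 2)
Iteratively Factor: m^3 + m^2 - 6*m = (m - 2)*(m^2 + 3*m) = (m - 2)*(m + 3)*(m)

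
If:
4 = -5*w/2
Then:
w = -8/5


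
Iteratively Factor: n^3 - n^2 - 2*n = (n - 2)*(n^2 + n) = (n - 2)*(n + 1)*(n)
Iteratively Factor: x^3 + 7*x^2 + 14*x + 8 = (x + 4)*(x^2 + 3*x + 2) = (x + 1)*(x + 4)*(x + 2)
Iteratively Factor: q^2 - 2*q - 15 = (q - 5)*(q + 3)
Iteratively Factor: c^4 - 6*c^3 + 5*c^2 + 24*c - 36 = (c - 3)*(c^3 - 3*c^2 - 4*c + 12) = (c - 3)*(c - 2)*(c^2 - c - 6) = (c - 3)^2*(c - 2)*(c + 2)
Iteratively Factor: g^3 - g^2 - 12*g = (g)*(g^2 - g - 12) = g*(g - 4)*(g + 3)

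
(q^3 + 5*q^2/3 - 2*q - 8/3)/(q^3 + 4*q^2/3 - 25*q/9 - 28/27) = 9*(q^2 + 3*q + 2)/(9*q^2 + 24*q + 7)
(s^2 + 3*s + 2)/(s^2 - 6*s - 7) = (s + 2)/(s - 7)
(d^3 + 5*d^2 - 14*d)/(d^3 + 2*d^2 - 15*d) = (d^2 + 5*d - 14)/(d^2 + 2*d - 15)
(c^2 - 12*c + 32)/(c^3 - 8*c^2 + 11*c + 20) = (c - 8)/(c^2 - 4*c - 5)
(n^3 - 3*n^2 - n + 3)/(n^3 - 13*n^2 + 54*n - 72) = (n^2 - 1)/(n^2 - 10*n + 24)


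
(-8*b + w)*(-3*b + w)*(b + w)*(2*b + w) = 48*b^4 + 50*b^3*w - 7*b^2*w^2 - 8*b*w^3 + w^4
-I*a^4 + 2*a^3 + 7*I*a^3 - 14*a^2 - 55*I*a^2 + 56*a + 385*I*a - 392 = (a - 7)*(a - 7*I)*(a + 8*I)*(-I*a + 1)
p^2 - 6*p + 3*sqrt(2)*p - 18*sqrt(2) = (p - 6)*(p + 3*sqrt(2))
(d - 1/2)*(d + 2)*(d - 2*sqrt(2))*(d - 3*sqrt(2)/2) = d^4 - 7*sqrt(2)*d^3/2 + 3*d^3/2 - 21*sqrt(2)*d^2/4 + 5*d^2 + 7*sqrt(2)*d/2 + 9*d - 6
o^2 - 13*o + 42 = (o - 7)*(o - 6)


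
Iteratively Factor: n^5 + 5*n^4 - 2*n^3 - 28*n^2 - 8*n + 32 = (n + 2)*(n^4 + 3*n^3 - 8*n^2 - 12*n + 16) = (n + 2)^2*(n^3 + n^2 - 10*n + 8) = (n - 1)*(n + 2)^2*(n^2 + 2*n - 8) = (n - 2)*(n - 1)*(n + 2)^2*(n + 4)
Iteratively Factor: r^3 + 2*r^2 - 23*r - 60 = (r + 3)*(r^2 - r - 20) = (r + 3)*(r + 4)*(r - 5)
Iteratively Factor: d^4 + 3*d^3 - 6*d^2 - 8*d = (d)*(d^3 + 3*d^2 - 6*d - 8) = d*(d + 1)*(d^2 + 2*d - 8) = d*(d - 2)*(d + 1)*(d + 4)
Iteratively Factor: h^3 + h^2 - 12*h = (h)*(h^2 + h - 12) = h*(h - 3)*(h + 4)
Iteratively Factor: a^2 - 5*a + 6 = (a - 3)*(a - 2)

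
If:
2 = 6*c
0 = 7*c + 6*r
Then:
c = 1/3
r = -7/18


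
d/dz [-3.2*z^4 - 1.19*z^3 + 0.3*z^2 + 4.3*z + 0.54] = -12.8*z^3 - 3.57*z^2 + 0.6*z + 4.3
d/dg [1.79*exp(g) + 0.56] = 1.79*exp(g)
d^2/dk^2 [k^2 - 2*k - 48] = 2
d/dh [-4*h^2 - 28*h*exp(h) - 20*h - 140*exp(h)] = -28*h*exp(h) - 8*h - 168*exp(h) - 20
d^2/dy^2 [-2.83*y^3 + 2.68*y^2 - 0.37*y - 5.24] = 5.36 - 16.98*y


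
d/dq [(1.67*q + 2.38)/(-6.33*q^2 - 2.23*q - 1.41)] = (10.5711*q^2 + 30.1308*q + 2.9527)/(40.0689*q^4 + 28.2318*q^3 + 22.8235*q^2 + 6.2886*q + 1.9881)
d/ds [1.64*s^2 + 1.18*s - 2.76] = 3.28*s + 1.18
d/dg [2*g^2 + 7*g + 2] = 4*g + 7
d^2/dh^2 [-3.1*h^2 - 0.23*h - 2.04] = -6.20000000000000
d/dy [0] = 0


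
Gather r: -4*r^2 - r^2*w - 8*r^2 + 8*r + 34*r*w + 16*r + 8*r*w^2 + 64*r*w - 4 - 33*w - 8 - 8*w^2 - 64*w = r^2*(-w - 12) + r*(8*w^2 + 98*w + 24) - 8*w^2 - 97*w - 12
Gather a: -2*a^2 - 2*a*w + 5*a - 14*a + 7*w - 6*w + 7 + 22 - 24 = -2*a^2 + a*(-2*w - 9) + w + 5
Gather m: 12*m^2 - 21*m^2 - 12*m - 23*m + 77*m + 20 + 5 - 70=-9*m^2 + 42*m - 45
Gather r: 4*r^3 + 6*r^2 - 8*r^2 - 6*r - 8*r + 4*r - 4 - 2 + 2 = 4*r^3 - 2*r^2 - 10*r - 4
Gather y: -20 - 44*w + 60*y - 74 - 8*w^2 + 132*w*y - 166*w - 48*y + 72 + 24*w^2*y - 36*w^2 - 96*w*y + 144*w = -44*w^2 - 66*w + y*(24*w^2 + 36*w + 12) - 22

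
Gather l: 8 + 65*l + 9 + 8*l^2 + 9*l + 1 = 8*l^2 + 74*l + 18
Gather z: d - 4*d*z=-4*d*z + d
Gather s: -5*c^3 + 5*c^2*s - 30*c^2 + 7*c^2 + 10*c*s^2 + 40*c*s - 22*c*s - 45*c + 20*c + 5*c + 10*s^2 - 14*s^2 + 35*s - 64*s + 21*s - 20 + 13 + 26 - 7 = -5*c^3 - 23*c^2 - 20*c + s^2*(10*c - 4) + s*(5*c^2 + 18*c - 8) + 12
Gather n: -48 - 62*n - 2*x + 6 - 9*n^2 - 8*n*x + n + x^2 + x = -9*n^2 + n*(-8*x - 61) + x^2 - x - 42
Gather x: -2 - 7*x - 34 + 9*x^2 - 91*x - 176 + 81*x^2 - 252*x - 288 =90*x^2 - 350*x - 500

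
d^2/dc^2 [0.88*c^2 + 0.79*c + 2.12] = 1.76000000000000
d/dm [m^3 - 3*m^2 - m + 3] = 3*m^2 - 6*m - 1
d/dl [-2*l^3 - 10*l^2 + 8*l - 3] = -6*l^2 - 20*l + 8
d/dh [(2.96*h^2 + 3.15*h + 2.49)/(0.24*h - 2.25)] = (0.7104*h^2 - 13.32*h - 7.6851)/(0.0576*h^2 - 1.08*h + 5.0625)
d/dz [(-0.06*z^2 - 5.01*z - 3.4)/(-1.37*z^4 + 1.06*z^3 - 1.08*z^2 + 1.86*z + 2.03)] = (-0.1644*z^5 - 20.5275*z^4 - 8.0108*z^3 + 5.2896*z^2 - 7.5876*z - 3.8463)/(1.8769*z^8 - 2.9044*z^7 + 4.0828*z^6 - 7.386*z^5 - 0.452599999999999*z^4 + 0.285999999999999*z^3 - 0.9252*z^2 + 7.5516*z + 4.1209)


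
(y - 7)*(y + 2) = y^2 - 5*y - 14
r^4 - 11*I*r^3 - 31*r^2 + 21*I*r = r*(r - 7*I)*(r - 3*I)*(r - I)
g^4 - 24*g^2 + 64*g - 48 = (g - 2)^3*(g + 6)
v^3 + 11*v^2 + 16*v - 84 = (v - 2)*(v + 6)*(v + 7)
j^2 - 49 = (j - 7)*(j + 7)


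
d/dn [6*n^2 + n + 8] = 12*n + 1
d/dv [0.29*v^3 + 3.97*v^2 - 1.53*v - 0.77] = 0.87*v^2 + 7.94*v - 1.53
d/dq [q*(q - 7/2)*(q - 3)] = 3*q^2 - 13*q + 21/2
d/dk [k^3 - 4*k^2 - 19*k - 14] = 3*k^2 - 8*k - 19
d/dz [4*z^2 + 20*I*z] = 8*z + 20*I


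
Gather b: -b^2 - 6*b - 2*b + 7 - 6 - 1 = -b^2 - 8*b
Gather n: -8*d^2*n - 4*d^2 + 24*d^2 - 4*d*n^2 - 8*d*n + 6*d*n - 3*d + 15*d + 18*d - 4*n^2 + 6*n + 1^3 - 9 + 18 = 20*d^2 + 30*d + n^2*(-4*d - 4) + n*(-8*d^2 - 2*d + 6) + 10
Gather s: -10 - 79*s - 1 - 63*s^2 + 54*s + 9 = -63*s^2 - 25*s - 2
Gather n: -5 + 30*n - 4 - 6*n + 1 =24*n - 8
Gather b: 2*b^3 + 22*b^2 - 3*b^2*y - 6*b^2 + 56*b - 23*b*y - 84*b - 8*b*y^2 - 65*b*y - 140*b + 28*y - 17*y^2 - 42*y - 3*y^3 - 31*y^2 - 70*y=2*b^3 + b^2*(16 - 3*y) + b*(-8*y^2 - 88*y - 168) - 3*y^3 - 48*y^2 - 84*y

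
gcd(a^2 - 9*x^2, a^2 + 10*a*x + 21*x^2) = a + 3*x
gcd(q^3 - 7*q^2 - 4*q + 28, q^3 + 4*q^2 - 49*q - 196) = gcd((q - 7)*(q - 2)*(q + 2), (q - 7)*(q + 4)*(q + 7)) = q - 7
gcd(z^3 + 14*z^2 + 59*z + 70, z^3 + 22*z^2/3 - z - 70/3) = z^2 + 9*z + 14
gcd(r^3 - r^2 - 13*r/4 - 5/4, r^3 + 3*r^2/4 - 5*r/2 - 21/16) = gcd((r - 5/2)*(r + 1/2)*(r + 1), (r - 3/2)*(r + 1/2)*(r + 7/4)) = r + 1/2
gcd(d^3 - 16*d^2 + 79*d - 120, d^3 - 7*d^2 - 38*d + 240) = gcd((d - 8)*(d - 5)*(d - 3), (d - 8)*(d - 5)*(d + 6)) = d^2 - 13*d + 40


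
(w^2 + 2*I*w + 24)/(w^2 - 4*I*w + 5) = (w^2 + 2*I*w + 24)/(w^2 - 4*I*w + 5)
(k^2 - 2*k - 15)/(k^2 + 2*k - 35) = (k + 3)/(k + 7)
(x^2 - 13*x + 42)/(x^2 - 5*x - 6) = (x - 7)/(x + 1)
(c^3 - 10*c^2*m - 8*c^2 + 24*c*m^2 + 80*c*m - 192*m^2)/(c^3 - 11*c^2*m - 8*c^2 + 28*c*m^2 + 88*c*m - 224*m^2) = (c - 6*m)/(c - 7*m)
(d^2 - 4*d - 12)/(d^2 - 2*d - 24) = (d + 2)/(d + 4)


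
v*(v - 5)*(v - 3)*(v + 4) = v^4 - 4*v^3 - 17*v^2 + 60*v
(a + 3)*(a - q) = a^2 - a*q + 3*a - 3*q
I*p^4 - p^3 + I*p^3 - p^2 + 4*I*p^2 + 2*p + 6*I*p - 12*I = (p + 2)*(p - 2*I)*(p + 3*I)*(I*p - I)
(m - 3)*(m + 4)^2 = m^3 + 5*m^2 - 8*m - 48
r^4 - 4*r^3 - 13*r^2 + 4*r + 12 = (r - 6)*(r - 1)*(r + 1)*(r + 2)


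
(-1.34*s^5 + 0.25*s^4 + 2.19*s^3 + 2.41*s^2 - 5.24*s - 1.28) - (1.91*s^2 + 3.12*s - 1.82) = -1.34*s^5 + 0.25*s^4 + 2.19*s^3 + 0.5*s^2 - 8.36*s + 0.54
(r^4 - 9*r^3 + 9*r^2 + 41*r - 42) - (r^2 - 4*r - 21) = r^4 - 9*r^3 + 8*r^2 + 45*r - 21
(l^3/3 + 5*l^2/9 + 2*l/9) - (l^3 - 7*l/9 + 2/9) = -2*l^3/3 + 5*l^2/9 + l - 2/9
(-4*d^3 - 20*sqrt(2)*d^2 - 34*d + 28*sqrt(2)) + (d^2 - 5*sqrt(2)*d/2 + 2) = -4*d^3 - 20*sqrt(2)*d^2 + d^2 - 34*d - 5*sqrt(2)*d/2 + 2 + 28*sqrt(2)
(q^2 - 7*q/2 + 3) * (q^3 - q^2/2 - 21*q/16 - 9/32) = q^5 - 4*q^4 + 55*q^3/16 + 45*q^2/16 - 189*q/64 - 27/32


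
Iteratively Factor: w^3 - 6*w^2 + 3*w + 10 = (w - 5)*(w^2 - w - 2) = (w - 5)*(w - 2)*(w + 1)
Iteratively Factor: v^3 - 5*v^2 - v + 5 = (v - 1)*(v^2 - 4*v - 5) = (v - 5)*(v - 1)*(v + 1)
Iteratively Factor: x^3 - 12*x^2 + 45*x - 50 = (x - 2)*(x^2 - 10*x + 25) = (x - 5)*(x - 2)*(x - 5)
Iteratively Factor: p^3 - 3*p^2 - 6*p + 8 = (p - 1)*(p^2 - 2*p - 8) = (p - 1)*(p + 2)*(p - 4)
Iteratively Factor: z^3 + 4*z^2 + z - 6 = (z + 3)*(z^2 + z - 2) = (z + 2)*(z + 3)*(z - 1)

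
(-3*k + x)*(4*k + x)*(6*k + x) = -72*k^3 - 6*k^2*x + 7*k*x^2 + x^3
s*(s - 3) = s^2 - 3*s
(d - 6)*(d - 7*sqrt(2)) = d^2 - 7*sqrt(2)*d - 6*d + 42*sqrt(2)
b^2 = b^2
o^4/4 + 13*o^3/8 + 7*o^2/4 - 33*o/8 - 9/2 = (o/4 + 1)*(o - 3/2)*(o + 1)*(o + 3)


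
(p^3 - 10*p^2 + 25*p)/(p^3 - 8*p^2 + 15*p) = (p - 5)/(p - 3)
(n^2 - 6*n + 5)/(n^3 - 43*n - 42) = (-n^2 + 6*n - 5)/(-n^3 + 43*n + 42)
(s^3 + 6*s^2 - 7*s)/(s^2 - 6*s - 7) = s*(-s^2 - 6*s + 7)/(-s^2 + 6*s + 7)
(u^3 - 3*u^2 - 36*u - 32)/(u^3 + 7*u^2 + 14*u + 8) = (u - 8)/(u + 2)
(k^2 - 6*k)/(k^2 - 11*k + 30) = k/(k - 5)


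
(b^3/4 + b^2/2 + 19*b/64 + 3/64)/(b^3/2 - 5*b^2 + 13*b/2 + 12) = (16*b^2 + 16*b + 3)/(32*(b^2 - 11*b + 24))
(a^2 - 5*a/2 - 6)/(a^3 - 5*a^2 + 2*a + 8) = (a + 3/2)/(a^2 - a - 2)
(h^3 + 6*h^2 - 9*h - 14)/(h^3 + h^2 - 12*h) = (h^3 + 6*h^2 - 9*h - 14)/(h*(h^2 + h - 12))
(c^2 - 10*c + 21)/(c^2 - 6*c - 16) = (-c^2 + 10*c - 21)/(-c^2 + 6*c + 16)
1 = 1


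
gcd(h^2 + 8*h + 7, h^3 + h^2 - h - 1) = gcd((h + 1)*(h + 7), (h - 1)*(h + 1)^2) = h + 1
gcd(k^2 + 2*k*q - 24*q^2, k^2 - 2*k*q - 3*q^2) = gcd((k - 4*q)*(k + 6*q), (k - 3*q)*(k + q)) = 1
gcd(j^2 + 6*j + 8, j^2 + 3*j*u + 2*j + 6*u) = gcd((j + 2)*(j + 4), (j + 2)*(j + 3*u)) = j + 2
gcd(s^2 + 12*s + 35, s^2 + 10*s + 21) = s + 7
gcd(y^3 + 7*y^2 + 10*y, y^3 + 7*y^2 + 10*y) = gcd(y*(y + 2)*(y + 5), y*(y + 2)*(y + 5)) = y^3 + 7*y^2 + 10*y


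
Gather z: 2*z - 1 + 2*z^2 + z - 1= 2*z^2 + 3*z - 2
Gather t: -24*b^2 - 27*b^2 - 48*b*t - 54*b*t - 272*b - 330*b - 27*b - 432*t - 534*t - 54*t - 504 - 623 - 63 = -51*b^2 - 629*b + t*(-102*b - 1020) - 1190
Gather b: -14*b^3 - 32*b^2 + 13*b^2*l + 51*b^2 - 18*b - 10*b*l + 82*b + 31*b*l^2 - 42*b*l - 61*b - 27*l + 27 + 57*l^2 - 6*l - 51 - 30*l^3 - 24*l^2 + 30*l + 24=-14*b^3 + b^2*(13*l + 19) + b*(31*l^2 - 52*l + 3) - 30*l^3 + 33*l^2 - 3*l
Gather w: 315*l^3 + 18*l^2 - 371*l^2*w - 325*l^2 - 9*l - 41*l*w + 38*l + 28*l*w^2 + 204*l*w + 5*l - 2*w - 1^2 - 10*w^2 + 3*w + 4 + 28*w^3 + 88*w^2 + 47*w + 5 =315*l^3 - 307*l^2 + 34*l + 28*w^3 + w^2*(28*l + 78) + w*(-371*l^2 + 163*l + 48) + 8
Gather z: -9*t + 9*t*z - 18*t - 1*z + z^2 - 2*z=-27*t + z^2 + z*(9*t - 3)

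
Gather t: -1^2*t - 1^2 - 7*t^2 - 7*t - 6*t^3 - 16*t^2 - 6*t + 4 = -6*t^3 - 23*t^2 - 14*t + 3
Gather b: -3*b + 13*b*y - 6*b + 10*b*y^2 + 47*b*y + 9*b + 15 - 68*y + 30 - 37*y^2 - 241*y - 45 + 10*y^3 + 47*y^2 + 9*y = b*(10*y^2 + 60*y) + 10*y^3 + 10*y^2 - 300*y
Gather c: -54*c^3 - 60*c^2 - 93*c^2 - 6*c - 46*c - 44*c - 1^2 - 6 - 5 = -54*c^3 - 153*c^2 - 96*c - 12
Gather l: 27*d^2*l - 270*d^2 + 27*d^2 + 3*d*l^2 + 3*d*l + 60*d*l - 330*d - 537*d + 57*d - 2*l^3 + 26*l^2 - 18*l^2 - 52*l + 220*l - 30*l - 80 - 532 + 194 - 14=-243*d^2 - 810*d - 2*l^3 + l^2*(3*d + 8) + l*(27*d^2 + 63*d + 138) - 432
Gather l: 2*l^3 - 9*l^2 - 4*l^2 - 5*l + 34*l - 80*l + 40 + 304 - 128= 2*l^3 - 13*l^2 - 51*l + 216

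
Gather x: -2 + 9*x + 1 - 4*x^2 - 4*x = -4*x^2 + 5*x - 1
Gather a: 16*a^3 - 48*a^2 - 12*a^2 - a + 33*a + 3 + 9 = 16*a^3 - 60*a^2 + 32*a + 12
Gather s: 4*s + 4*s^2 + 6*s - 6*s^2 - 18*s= -2*s^2 - 8*s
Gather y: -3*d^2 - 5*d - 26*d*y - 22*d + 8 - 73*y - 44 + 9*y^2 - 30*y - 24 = -3*d^2 - 27*d + 9*y^2 + y*(-26*d - 103) - 60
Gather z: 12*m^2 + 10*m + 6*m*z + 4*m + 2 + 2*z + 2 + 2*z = 12*m^2 + 14*m + z*(6*m + 4) + 4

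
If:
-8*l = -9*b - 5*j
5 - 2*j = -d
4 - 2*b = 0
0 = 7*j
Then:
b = 2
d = -5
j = 0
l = 9/4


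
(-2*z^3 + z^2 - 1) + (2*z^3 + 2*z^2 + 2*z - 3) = 3*z^2 + 2*z - 4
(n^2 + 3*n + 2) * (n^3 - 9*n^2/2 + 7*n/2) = n^5 - 3*n^4/2 - 8*n^3 + 3*n^2/2 + 7*n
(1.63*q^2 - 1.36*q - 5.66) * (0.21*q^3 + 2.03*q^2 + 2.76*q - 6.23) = 0.3423*q^5 + 3.0233*q^4 + 0.549399999999999*q^3 - 25.3983*q^2 - 7.1488*q + 35.2618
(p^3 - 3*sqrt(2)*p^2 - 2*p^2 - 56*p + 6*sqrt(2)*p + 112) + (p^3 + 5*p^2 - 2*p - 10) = 2*p^3 - 3*sqrt(2)*p^2 + 3*p^2 - 58*p + 6*sqrt(2)*p + 102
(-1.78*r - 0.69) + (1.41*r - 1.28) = -0.37*r - 1.97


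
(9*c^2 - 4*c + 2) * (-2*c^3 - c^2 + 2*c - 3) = -18*c^5 - c^4 + 18*c^3 - 37*c^2 + 16*c - 6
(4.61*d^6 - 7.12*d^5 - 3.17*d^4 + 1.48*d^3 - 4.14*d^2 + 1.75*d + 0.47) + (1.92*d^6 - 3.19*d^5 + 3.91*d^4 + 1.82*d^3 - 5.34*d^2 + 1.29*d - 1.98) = 6.53*d^6 - 10.31*d^5 + 0.74*d^4 + 3.3*d^3 - 9.48*d^2 + 3.04*d - 1.51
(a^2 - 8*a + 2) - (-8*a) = a^2 + 2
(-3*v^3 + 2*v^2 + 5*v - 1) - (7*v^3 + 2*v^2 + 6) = -10*v^3 + 5*v - 7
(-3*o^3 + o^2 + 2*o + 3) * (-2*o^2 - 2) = 6*o^5 - 2*o^4 + 2*o^3 - 8*o^2 - 4*o - 6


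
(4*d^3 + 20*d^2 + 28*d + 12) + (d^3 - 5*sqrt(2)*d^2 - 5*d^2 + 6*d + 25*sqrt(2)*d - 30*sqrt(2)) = 5*d^3 - 5*sqrt(2)*d^2 + 15*d^2 + 34*d + 25*sqrt(2)*d - 30*sqrt(2) + 12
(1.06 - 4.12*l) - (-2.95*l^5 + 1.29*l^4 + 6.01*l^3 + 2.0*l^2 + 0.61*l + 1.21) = 2.95*l^5 - 1.29*l^4 - 6.01*l^3 - 2.0*l^2 - 4.73*l - 0.15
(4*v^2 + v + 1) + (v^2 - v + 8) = 5*v^2 + 9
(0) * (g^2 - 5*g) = 0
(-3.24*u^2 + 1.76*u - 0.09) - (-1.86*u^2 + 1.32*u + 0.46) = -1.38*u^2 + 0.44*u - 0.55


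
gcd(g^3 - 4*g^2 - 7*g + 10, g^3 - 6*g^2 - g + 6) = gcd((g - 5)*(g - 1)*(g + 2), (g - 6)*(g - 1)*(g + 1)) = g - 1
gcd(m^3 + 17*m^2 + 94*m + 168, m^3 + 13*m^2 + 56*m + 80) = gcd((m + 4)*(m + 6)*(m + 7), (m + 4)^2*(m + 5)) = m + 4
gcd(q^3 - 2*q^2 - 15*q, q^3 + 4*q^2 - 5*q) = q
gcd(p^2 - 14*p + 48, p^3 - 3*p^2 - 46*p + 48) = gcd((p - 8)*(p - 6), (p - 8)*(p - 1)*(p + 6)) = p - 8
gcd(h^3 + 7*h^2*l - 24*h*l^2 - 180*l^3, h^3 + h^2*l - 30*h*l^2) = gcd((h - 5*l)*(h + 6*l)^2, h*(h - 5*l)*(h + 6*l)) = h^2 + h*l - 30*l^2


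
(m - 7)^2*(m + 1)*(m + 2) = m^4 - 11*m^3 + 9*m^2 + 119*m + 98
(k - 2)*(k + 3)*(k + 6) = k^3 + 7*k^2 - 36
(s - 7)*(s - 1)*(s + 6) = s^3 - 2*s^2 - 41*s + 42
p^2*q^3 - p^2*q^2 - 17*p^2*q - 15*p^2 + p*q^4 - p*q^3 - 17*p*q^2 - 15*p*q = (p + q)*(q - 5)*(q + 3)*(p*q + p)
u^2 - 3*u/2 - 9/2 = (u - 3)*(u + 3/2)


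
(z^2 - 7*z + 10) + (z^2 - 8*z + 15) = 2*z^2 - 15*z + 25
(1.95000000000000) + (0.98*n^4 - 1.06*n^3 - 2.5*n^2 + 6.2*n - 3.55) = 0.98*n^4 - 1.06*n^3 - 2.5*n^2 + 6.2*n - 1.6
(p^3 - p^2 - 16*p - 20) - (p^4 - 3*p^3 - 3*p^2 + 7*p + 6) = -p^4 + 4*p^3 + 2*p^2 - 23*p - 26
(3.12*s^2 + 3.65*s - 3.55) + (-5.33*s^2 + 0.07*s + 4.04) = -2.21*s^2 + 3.72*s + 0.49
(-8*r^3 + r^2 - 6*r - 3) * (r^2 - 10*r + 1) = -8*r^5 + 81*r^4 - 24*r^3 + 58*r^2 + 24*r - 3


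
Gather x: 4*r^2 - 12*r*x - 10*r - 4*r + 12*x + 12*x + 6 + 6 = 4*r^2 - 14*r + x*(24 - 12*r) + 12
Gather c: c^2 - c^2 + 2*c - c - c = 0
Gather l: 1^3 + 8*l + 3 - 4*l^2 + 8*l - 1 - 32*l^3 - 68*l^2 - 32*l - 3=-32*l^3 - 72*l^2 - 16*l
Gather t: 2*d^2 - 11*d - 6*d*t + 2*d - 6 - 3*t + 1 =2*d^2 - 9*d + t*(-6*d - 3) - 5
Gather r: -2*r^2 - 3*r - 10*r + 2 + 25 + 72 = -2*r^2 - 13*r + 99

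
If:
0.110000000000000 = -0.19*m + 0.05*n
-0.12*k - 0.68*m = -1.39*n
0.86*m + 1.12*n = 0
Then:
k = 7.01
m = -0.48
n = 0.37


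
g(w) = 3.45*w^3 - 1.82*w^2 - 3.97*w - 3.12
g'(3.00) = 78.26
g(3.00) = 61.74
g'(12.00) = 1442.75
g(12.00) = 5648.76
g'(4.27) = 169.20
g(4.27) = 215.34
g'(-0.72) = 4.02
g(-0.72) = -2.49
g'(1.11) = 4.74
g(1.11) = -5.05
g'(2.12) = 34.83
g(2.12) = 13.16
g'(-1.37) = 20.44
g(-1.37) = -9.97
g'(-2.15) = 51.70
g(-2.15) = -37.28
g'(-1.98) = 43.81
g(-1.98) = -29.17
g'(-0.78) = 5.17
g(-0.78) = -2.77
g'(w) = 10.35*w^2 - 3.64*w - 3.97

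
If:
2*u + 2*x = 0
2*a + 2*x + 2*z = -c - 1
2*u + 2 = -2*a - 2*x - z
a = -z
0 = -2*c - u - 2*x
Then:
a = -2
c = 1/3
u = 2/3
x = -2/3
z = 2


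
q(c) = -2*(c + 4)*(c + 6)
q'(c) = -4*c - 20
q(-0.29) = -42.37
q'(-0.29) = -18.84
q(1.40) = -79.92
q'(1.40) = -25.60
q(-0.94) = -30.97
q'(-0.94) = -16.24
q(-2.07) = -15.17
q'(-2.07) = -11.72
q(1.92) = -93.77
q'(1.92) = -27.68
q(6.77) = -275.07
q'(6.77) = -47.08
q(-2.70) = -8.58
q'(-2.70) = -9.20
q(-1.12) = -28.11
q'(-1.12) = -15.52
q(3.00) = -126.00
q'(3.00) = -32.00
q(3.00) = -126.00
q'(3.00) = -32.00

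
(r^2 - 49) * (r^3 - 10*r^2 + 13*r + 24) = r^5 - 10*r^4 - 36*r^3 + 514*r^2 - 637*r - 1176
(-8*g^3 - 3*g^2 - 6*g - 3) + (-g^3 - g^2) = -9*g^3 - 4*g^2 - 6*g - 3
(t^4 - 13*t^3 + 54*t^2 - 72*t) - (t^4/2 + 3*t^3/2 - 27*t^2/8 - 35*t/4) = t^4/2 - 29*t^3/2 + 459*t^2/8 - 253*t/4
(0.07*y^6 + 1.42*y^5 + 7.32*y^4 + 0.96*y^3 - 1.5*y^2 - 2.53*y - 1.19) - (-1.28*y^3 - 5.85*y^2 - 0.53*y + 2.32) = 0.07*y^6 + 1.42*y^5 + 7.32*y^4 + 2.24*y^3 + 4.35*y^2 - 2.0*y - 3.51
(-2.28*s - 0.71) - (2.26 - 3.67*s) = 1.39*s - 2.97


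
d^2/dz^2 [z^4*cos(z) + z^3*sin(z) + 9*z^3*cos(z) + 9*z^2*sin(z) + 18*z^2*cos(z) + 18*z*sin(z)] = -z^4*cos(z) - 9*sqrt(2)*z^3*sin(z + pi/4) - 63*z^2*sin(z) - 84*z*sin(z) + 90*z*cos(z) + 18*sin(z) + 72*cos(z)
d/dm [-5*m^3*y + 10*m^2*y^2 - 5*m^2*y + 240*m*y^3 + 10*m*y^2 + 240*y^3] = 5*y*(-3*m^2 + 4*m*y - 2*m + 48*y^2 + 2*y)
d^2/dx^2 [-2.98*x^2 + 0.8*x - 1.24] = -5.96000000000000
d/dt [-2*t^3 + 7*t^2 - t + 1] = -6*t^2 + 14*t - 1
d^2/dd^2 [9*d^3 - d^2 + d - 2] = 54*d - 2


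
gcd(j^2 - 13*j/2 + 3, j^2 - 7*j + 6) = j - 6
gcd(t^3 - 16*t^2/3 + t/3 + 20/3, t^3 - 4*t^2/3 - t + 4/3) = t^2 - t/3 - 4/3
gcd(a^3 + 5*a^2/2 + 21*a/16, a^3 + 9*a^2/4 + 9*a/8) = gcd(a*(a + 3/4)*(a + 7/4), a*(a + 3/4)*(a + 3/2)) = a^2 + 3*a/4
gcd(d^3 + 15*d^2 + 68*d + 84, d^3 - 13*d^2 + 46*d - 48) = 1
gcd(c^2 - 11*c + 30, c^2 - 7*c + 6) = c - 6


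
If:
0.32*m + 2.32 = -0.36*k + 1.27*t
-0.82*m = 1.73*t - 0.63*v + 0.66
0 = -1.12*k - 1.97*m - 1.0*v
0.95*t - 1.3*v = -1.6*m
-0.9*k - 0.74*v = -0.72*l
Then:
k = -13.07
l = -10.87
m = 4.73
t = -0.69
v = 5.32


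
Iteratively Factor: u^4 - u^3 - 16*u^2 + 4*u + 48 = (u + 2)*(u^3 - 3*u^2 - 10*u + 24) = (u - 2)*(u + 2)*(u^2 - u - 12) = (u - 4)*(u - 2)*(u + 2)*(u + 3)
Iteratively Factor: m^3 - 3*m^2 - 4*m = (m + 1)*(m^2 - 4*m) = m*(m + 1)*(m - 4)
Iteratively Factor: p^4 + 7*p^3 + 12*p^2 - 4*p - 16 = (p + 2)*(p^3 + 5*p^2 + 2*p - 8) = (p + 2)*(p + 4)*(p^2 + p - 2) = (p + 2)^2*(p + 4)*(p - 1)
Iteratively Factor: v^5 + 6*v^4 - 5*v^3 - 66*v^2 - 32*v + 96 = (v + 4)*(v^4 + 2*v^3 - 13*v^2 - 14*v + 24) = (v + 2)*(v + 4)*(v^3 - 13*v + 12) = (v + 2)*(v + 4)^2*(v^2 - 4*v + 3) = (v - 1)*(v + 2)*(v + 4)^2*(v - 3)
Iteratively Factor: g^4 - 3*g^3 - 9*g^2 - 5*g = (g + 1)*(g^3 - 4*g^2 - 5*g) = g*(g + 1)*(g^2 - 4*g - 5) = g*(g + 1)^2*(g - 5)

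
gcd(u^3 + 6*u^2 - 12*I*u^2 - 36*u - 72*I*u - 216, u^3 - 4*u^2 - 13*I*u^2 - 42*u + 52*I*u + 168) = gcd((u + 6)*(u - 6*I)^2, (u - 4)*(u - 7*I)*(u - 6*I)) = u - 6*I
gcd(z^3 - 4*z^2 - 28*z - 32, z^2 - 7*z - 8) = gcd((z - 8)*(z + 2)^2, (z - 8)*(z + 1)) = z - 8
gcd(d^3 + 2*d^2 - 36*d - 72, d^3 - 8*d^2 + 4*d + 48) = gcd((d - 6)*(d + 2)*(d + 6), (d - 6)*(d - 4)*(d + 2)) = d^2 - 4*d - 12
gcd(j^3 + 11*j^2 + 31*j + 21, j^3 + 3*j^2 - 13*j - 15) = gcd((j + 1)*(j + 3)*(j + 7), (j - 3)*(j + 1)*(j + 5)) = j + 1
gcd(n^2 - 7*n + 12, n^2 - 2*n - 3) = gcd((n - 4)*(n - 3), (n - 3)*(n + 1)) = n - 3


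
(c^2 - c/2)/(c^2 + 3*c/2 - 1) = c/(c + 2)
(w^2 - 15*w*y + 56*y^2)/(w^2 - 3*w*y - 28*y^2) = (w - 8*y)/(w + 4*y)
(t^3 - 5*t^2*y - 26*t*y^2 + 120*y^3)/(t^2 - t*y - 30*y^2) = t - 4*y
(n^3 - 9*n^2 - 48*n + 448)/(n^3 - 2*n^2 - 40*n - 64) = (n^2 - n - 56)/(n^2 + 6*n + 8)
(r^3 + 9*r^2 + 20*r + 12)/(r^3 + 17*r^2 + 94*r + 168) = (r^2 + 3*r + 2)/(r^2 + 11*r + 28)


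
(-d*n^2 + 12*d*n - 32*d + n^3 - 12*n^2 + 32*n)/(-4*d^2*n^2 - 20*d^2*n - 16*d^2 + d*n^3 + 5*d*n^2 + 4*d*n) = (d*n^2 - 12*d*n + 32*d - n^3 + 12*n^2 - 32*n)/(d*(4*d*n^2 + 20*d*n + 16*d - n^3 - 5*n^2 - 4*n))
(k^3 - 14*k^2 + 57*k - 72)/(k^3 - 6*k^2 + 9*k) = (k - 8)/k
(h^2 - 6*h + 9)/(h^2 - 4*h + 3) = (h - 3)/(h - 1)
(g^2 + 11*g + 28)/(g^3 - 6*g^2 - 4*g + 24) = (g^2 + 11*g + 28)/(g^3 - 6*g^2 - 4*g + 24)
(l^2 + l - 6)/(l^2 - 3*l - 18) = (l - 2)/(l - 6)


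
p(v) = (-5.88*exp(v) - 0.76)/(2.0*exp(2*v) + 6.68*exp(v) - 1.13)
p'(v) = (-5.88*exp(v) - 0.76)*(-4.0*exp(2*v) - 6.68*exp(v))/(2.0*exp(2*v) + 6.68*exp(v) - 1.13)^2 - 5.88*exp(v)/(2.0*exp(2*v) + 6.68*exp(v) - 1.13) = (11.76*exp(2*v) + 3.04*exp(v) + 11.7212)*exp(v)/(4.0*exp(4*v) + 26.72*exp(3*v) + 40.1024*exp(2*v) - 15.0968*exp(v) + 1.2769)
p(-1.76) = -22.58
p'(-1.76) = 351.94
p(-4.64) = 0.77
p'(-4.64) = 0.10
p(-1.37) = -3.24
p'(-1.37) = 6.94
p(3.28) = -0.10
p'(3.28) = 0.09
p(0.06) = -0.85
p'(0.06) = 0.44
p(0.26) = -0.77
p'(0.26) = 0.39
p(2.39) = -0.21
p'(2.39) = 0.16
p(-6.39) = 0.69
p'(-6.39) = 0.02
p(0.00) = -0.88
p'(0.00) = 0.47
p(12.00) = 0.00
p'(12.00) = 0.00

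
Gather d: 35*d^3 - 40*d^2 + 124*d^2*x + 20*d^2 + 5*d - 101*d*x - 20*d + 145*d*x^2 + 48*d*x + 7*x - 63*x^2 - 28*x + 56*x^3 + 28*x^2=35*d^3 + d^2*(124*x - 20) + d*(145*x^2 - 53*x - 15) + 56*x^3 - 35*x^2 - 21*x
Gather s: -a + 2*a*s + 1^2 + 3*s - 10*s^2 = -a - 10*s^2 + s*(2*a + 3) + 1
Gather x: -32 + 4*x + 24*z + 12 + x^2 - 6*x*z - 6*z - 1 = x^2 + x*(4 - 6*z) + 18*z - 21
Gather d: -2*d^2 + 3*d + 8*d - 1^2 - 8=-2*d^2 + 11*d - 9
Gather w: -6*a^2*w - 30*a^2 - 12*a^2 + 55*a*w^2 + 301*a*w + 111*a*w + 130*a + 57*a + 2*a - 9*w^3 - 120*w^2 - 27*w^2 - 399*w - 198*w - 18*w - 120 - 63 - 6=-42*a^2 + 189*a - 9*w^3 + w^2*(55*a - 147) + w*(-6*a^2 + 412*a - 615) - 189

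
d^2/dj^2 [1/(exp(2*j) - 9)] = 4*(exp(2*j) + 9)*exp(2*j)/(exp(2*j) - 9)^3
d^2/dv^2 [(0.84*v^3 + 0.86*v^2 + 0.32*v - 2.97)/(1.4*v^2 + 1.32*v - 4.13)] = (-3.5527136788005e-15*v^4 + 10.716832*v^3 - 32.568144*v^2 + 64.136856*v - 11.868044)/(2.744*v^6 + 7.7616*v^5 - 16.96632*v^4 - 43.493472*v^3 + 50.050644*v^2 + 67.545324*v - 70.444997)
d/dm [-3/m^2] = 6/m^3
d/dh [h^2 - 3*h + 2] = 2*h - 3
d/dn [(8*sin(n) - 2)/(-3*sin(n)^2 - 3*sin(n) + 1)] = 2*(12*sin(n)^2 - 6*sin(n) + 1)*cos(n)/(3*sin(n)^2 + 3*sin(n) - 1)^2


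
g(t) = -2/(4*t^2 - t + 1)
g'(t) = -2*(1 - 8*t)/(4*t^2 - t + 1)^2 = 2*(8*t - 1)/(4*t^2 - t + 1)^2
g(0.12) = -2.13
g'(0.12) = -0.09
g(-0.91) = -0.38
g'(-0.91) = -0.61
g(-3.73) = -0.03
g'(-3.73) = -0.02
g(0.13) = -2.13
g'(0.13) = 0.09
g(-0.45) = -0.88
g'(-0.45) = -1.80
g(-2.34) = -0.08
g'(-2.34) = -0.06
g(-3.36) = -0.04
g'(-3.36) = -0.02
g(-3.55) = -0.04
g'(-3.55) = -0.02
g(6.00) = -0.01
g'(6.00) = 0.00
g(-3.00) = -0.05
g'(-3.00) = -0.03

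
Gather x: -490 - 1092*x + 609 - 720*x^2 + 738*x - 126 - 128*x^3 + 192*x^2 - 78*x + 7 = -128*x^3 - 528*x^2 - 432*x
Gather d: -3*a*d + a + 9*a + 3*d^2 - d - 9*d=10*a + 3*d^2 + d*(-3*a - 10)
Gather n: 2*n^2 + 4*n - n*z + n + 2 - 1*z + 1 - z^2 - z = 2*n^2 + n*(5 - z) - z^2 - 2*z + 3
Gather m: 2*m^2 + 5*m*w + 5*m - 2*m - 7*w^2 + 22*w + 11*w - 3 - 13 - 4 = 2*m^2 + m*(5*w + 3) - 7*w^2 + 33*w - 20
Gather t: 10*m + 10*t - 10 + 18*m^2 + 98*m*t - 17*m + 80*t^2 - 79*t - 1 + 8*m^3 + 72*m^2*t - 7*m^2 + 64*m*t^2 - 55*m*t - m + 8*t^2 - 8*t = 8*m^3 + 11*m^2 - 8*m + t^2*(64*m + 88) + t*(72*m^2 + 43*m - 77) - 11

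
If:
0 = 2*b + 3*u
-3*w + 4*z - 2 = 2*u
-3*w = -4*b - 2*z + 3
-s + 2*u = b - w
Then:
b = 3*z/4 + 3/8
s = -z/12 - 11/8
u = -z/2 - 1/4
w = 5*z/3 - 1/2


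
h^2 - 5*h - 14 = (h - 7)*(h + 2)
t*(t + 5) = t^2 + 5*t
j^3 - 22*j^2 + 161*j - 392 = (j - 8)*(j - 7)^2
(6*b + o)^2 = 36*b^2 + 12*b*o + o^2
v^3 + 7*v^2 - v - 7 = (v - 1)*(v + 1)*(v + 7)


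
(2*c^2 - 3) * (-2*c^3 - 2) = -4*c^5 + 6*c^3 - 4*c^2 + 6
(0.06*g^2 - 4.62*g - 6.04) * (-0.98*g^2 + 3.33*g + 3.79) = -0.0588*g^4 + 4.7274*g^3 - 9.238*g^2 - 37.623*g - 22.8916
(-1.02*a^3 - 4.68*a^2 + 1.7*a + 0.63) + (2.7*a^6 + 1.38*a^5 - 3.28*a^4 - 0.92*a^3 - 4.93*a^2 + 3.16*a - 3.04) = 2.7*a^6 + 1.38*a^5 - 3.28*a^4 - 1.94*a^3 - 9.61*a^2 + 4.86*a - 2.41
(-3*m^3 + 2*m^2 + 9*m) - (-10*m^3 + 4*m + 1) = 7*m^3 + 2*m^2 + 5*m - 1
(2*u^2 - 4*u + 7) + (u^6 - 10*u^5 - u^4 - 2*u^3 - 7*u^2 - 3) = u^6 - 10*u^5 - u^4 - 2*u^3 - 5*u^2 - 4*u + 4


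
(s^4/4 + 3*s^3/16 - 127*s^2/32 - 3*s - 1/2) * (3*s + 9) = 3*s^5/4 + 45*s^4/16 - 327*s^3/32 - 1431*s^2/32 - 57*s/2 - 9/2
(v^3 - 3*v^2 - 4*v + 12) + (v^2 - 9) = v^3 - 2*v^2 - 4*v + 3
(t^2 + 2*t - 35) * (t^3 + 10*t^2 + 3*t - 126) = t^5 + 12*t^4 - 12*t^3 - 470*t^2 - 357*t + 4410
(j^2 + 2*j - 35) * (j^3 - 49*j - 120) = j^5 + 2*j^4 - 84*j^3 - 218*j^2 + 1475*j + 4200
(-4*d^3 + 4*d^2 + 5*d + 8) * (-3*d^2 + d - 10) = 12*d^5 - 16*d^4 + 29*d^3 - 59*d^2 - 42*d - 80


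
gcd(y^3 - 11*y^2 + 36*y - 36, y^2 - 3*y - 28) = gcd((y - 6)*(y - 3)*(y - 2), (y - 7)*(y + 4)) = 1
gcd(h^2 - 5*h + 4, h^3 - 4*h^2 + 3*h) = h - 1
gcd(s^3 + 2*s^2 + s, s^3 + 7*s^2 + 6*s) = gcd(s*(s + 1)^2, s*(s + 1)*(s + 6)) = s^2 + s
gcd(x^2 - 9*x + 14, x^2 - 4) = x - 2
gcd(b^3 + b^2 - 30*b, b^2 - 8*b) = b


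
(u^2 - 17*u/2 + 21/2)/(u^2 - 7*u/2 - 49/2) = (2*u - 3)/(2*u + 7)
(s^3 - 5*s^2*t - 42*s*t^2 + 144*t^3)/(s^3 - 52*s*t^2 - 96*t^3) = (s - 3*t)/(s + 2*t)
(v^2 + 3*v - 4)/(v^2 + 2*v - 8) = (v - 1)/(v - 2)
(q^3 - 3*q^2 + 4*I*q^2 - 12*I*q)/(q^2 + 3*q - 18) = q*(q + 4*I)/(q + 6)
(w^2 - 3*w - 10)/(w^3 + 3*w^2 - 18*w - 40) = (w - 5)/(w^2 + w - 20)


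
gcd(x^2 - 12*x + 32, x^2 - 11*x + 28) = x - 4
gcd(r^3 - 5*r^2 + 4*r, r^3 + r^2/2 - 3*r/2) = r^2 - r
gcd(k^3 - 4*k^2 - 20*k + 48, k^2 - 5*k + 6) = k - 2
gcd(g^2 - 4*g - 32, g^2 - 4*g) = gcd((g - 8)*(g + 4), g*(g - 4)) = 1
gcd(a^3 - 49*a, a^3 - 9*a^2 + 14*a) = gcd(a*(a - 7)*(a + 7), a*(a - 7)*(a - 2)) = a^2 - 7*a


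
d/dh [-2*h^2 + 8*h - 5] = 8 - 4*h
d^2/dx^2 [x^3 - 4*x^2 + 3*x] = 6*x - 8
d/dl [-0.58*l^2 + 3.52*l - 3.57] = 3.52 - 1.16*l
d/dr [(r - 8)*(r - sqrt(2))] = 2*r - 8 - sqrt(2)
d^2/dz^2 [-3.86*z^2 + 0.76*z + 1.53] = -7.72000000000000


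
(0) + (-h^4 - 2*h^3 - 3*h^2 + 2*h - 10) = -h^4 - 2*h^3 - 3*h^2 + 2*h - 10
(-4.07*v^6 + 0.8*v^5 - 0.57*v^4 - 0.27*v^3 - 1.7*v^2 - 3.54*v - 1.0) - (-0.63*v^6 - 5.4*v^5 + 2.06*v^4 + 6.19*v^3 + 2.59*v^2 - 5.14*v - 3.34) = -3.44*v^6 + 6.2*v^5 - 2.63*v^4 - 6.46*v^3 - 4.29*v^2 + 1.6*v + 2.34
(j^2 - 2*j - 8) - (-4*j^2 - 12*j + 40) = 5*j^2 + 10*j - 48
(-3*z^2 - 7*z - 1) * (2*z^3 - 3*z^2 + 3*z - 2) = -6*z^5 - 5*z^4 + 10*z^3 - 12*z^2 + 11*z + 2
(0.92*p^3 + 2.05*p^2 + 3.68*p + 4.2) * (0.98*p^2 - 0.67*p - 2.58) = 0.9016*p^5 + 1.3926*p^4 - 0.1407*p^3 - 3.6386*p^2 - 12.3084*p - 10.836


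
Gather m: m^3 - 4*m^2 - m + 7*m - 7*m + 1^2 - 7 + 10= m^3 - 4*m^2 - m + 4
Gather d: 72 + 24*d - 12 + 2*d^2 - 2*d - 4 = 2*d^2 + 22*d + 56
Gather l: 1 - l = 1 - l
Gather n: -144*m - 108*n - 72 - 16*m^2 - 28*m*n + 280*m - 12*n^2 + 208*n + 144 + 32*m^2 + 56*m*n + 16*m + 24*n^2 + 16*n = 16*m^2 + 152*m + 12*n^2 + n*(28*m + 116) + 72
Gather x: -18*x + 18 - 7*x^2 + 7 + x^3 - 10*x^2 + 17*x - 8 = x^3 - 17*x^2 - x + 17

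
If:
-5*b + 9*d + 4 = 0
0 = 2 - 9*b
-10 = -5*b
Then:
No Solution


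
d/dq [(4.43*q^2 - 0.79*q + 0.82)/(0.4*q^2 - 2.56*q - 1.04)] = (-11.0248*q^2 - 9.8704*q + 2.9208)/(0.16*q^4 - 2.048*q^3 + 5.7216*q^2 + 5.3248*q + 1.0816)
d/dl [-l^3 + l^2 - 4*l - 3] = -3*l^2 + 2*l - 4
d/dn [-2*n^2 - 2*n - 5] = -4*n - 2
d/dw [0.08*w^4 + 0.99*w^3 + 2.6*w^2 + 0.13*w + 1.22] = 0.32*w^3 + 2.97*w^2 + 5.2*w + 0.13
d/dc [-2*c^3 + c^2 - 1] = 2*c*(1 - 3*c)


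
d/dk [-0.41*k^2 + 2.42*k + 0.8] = 2.42 - 0.82*k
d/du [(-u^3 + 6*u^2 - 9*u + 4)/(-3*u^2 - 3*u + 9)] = (u^4 + 2*u^3 - 24*u^2 + 44*u - 23)/(3*(u^4 + 2*u^3 - 5*u^2 - 6*u + 9))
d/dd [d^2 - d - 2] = 2*d - 1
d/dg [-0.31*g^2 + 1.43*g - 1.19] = 1.43 - 0.62*g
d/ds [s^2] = 2*s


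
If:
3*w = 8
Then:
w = 8/3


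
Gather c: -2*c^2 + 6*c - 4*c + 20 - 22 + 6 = -2*c^2 + 2*c + 4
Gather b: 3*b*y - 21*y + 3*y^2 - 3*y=3*b*y + 3*y^2 - 24*y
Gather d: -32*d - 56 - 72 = -32*d - 128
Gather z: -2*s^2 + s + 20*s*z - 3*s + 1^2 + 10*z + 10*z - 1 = -2*s^2 - 2*s + z*(20*s + 20)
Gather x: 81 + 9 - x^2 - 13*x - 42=-x^2 - 13*x + 48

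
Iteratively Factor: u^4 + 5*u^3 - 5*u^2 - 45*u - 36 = (u + 1)*(u^3 + 4*u^2 - 9*u - 36) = (u + 1)*(u + 3)*(u^2 + u - 12) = (u - 3)*(u + 1)*(u + 3)*(u + 4)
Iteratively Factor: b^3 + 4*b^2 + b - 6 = (b + 2)*(b^2 + 2*b - 3) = (b + 2)*(b + 3)*(b - 1)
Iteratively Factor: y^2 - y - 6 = (y - 3)*(y + 2)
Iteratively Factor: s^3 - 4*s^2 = (s)*(s^2 - 4*s) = s^2*(s - 4)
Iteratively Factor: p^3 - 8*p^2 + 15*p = (p - 5)*(p^2 - 3*p) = (p - 5)*(p - 3)*(p)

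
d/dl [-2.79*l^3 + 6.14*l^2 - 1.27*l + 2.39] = -8.37*l^2 + 12.28*l - 1.27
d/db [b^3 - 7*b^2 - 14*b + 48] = 3*b^2 - 14*b - 14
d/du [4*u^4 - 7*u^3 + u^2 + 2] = u*(16*u^2 - 21*u + 2)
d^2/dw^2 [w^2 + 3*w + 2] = 2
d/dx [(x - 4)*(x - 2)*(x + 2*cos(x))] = -(x - 4)*(x - 2)*(2*sin(x) - 1) + (x - 4)*(x + 2*cos(x)) + (x - 2)*(x + 2*cos(x))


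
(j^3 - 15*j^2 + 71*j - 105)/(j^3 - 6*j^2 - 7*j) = (j^2 - 8*j + 15)/(j*(j + 1))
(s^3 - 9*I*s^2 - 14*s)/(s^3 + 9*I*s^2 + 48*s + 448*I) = s*(s - 2*I)/(s^2 + 16*I*s - 64)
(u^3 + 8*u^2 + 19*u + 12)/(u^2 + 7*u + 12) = u + 1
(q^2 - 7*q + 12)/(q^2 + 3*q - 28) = (q - 3)/(q + 7)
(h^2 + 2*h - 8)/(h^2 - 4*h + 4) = (h + 4)/(h - 2)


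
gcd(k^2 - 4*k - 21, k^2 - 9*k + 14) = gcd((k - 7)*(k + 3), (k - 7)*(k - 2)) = k - 7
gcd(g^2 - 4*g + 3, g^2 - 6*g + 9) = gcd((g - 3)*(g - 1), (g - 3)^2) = g - 3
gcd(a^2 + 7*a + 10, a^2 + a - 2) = a + 2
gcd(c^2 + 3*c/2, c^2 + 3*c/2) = c^2 + 3*c/2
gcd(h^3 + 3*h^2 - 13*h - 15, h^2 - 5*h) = 1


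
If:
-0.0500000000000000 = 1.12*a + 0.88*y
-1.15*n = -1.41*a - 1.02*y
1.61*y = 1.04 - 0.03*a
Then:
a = -0.56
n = -0.10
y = 0.66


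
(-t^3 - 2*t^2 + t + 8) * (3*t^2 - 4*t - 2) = -3*t^5 - 2*t^4 + 13*t^3 + 24*t^2 - 34*t - 16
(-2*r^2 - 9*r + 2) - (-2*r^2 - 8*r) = 2 - r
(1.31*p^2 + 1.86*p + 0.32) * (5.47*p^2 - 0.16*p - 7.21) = 7.1657*p^4 + 9.9646*p^3 - 7.9923*p^2 - 13.4618*p - 2.3072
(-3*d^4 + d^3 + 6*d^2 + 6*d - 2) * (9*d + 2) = -27*d^5 + 3*d^4 + 56*d^3 + 66*d^2 - 6*d - 4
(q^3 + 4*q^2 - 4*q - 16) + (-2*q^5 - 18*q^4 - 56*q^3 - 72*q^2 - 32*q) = -2*q^5 - 18*q^4 - 55*q^3 - 68*q^2 - 36*q - 16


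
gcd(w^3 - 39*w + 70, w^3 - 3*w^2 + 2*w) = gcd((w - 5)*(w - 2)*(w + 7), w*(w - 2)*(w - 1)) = w - 2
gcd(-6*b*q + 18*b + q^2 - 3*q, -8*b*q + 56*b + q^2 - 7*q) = 1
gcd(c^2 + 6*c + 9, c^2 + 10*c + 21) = c + 3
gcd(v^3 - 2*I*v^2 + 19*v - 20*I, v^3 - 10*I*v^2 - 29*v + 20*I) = v^2 - 6*I*v - 5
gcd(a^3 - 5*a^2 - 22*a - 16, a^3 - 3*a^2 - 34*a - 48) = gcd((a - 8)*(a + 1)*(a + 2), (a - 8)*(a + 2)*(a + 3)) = a^2 - 6*a - 16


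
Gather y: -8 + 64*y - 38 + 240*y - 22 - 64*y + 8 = 240*y - 60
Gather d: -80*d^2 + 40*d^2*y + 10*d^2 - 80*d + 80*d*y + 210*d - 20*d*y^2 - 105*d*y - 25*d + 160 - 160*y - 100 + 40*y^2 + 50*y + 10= d^2*(40*y - 70) + d*(-20*y^2 - 25*y + 105) + 40*y^2 - 110*y + 70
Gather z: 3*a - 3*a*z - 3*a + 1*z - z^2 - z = -3*a*z - z^2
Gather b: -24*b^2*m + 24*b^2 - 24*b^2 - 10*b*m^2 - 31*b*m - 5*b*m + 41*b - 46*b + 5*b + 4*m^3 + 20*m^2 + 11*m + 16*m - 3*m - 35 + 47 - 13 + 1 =-24*b^2*m + b*(-10*m^2 - 36*m) + 4*m^3 + 20*m^2 + 24*m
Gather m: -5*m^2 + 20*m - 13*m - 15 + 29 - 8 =-5*m^2 + 7*m + 6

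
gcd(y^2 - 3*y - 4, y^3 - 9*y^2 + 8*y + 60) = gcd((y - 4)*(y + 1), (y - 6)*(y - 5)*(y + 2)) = 1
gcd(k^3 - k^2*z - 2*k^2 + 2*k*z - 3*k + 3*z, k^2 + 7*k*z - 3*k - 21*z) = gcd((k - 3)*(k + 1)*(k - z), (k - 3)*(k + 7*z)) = k - 3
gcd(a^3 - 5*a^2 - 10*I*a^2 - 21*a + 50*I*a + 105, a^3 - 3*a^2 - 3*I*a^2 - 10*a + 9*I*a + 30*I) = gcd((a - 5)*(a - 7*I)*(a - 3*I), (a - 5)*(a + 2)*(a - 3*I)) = a^2 + a*(-5 - 3*I) + 15*I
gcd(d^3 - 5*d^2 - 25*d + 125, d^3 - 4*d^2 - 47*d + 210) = d - 5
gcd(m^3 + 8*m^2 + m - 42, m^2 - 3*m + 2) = m - 2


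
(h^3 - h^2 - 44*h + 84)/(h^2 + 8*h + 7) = (h^2 - 8*h + 12)/(h + 1)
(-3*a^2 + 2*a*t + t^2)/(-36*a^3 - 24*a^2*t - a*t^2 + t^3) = (-a + t)/(-12*a^2 - 4*a*t + t^2)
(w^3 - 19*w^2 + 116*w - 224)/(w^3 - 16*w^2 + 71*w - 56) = (w - 4)/(w - 1)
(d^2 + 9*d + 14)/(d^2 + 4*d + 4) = (d + 7)/(d + 2)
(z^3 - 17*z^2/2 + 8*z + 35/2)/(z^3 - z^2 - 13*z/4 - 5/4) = 2*(z - 7)/(2*z + 1)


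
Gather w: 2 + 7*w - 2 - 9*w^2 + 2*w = -9*w^2 + 9*w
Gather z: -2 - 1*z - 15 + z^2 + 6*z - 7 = z^2 + 5*z - 24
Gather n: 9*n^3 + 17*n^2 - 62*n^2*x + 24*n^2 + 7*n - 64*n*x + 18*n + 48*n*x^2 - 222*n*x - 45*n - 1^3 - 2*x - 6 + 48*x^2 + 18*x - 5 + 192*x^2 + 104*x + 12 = 9*n^3 + n^2*(41 - 62*x) + n*(48*x^2 - 286*x - 20) + 240*x^2 + 120*x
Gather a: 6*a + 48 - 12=6*a + 36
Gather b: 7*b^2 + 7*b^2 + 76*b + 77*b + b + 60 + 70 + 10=14*b^2 + 154*b + 140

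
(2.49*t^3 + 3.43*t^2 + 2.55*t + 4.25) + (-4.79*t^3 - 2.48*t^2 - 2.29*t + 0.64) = -2.3*t^3 + 0.95*t^2 + 0.26*t + 4.89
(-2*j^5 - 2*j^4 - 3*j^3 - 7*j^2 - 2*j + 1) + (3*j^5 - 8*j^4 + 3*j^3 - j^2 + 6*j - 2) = j^5 - 10*j^4 - 8*j^2 + 4*j - 1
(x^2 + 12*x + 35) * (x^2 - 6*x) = x^4 + 6*x^3 - 37*x^2 - 210*x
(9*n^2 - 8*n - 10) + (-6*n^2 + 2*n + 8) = 3*n^2 - 6*n - 2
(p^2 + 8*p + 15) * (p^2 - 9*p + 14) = p^4 - p^3 - 43*p^2 - 23*p + 210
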